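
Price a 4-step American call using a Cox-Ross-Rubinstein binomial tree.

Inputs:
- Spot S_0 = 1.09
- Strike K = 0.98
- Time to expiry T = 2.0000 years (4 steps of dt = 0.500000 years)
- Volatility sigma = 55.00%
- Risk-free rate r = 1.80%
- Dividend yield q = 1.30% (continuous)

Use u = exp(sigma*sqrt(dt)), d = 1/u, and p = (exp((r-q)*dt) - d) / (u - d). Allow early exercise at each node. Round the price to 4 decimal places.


Answer: Price = V(0,0) = 0.3654

Derivation:
dt = T/N = 0.500000
u = exp(sigma*sqrt(dt)) = 1.475370; d = 1/u = 0.677796
p = (exp((r-q)*dt) - d) / (u - d) = 0.407118
Discount per step: exp(-r*dt) = 0.991040
Stock lattice S(k, i) with i counting down-moves:
  k=0: S(0,0) = 1.0900
  k=1: S(1,0) = 1.6082; S(1,1) = 0.7388
  k=2: S(2,0) = 2.3726; S(2,1) = 1.0900; S(2,2) = 0.5008
  k=3: S(3,0) = 3.5005; S(3,1) = 1.6082; S(3,2) = 0.7388; S(3,3) = 0.3394
  k=4: S(4,0) = 5.1645; S(4,1) = 2.3726; S(4,2) = 1.0900; S(4,3) = 0.5008; S(4,4) = 0.2301
Terminal payoffs V(N, i) = max(S_T - K, 0):
  V(4,0) = 4.184522; V(4,1) = 1.392621; V(4,2) = 0.110000; V(4,3) = 0.000000; V(4,4) = 0.000000
Backward induction: V(k, i) = exp(-r*dt) * [p * V(k+1, i) + (1-p) * V(k+1, i+1)]; then take max(V_cont, immediate exercise) for American.
  V(3,0) = exp(-r*dt) * [p*4.184522 + (1-p)*1.392621] = 2.506594; exercise = 2.520493; V(3,0) = max -> 2.520493
  V(3,1) = exp(-r*dt) * [p*1.392621 + (1-p)*0.110000] = 0.626515; exercise = 0.628153; V(3,1) = max -> 0.628153
  V(3,2) = exp(-r*dt) * [p*0.110000 + (1-p)*0.000000] = 0.044382; exercise = 0.000000; V(3,2) = max -> 0.044382
  V(3,3) = exp(-r*dt) * [p*0.000000 + (1-p)*0.000000] = 0.000000; exercise = 0.000000; V(3,3) = max -> 0.000000
  V(2,0) = exp(-r*dt) * [p*2.520493 + (1-p)*0.628153] = 1.386029; exercise = 1.392621; V(2,0) = max -> 1.392621
  V(2,1) = exp(-r*dt) * [p*0.628153 + (1-p)*0.044382] = 0.279519; exercise = 0.110000; V(2,1) = max -> 0.279519
  V(2,2) = exp(-r*dt) * [p*0.044382 + (1-p)*0.000000] = 0.017907; exercise = 0.000000; V(2,2) = max -> 0.017907
  V(1,0) = exp(-r*dt) * [p*1.392621 + (1-p)*0.279519] = 0.726119; exercise = 0.628153; V(1,0) = max -> 0.726119
  V(1,1) = exp(-r*dt) * [p*0.279519 + (1-p)*0.017907] = 0.123299; exercise = 0.000000; V(1,1) = max -> 0.123299
  V(0,0) = exp(-r*dt) * [p*0.726119 + (1-p)*0.123299] = 0.365415; exercise = 0.110000; V(0,0) = max -> 0.365415


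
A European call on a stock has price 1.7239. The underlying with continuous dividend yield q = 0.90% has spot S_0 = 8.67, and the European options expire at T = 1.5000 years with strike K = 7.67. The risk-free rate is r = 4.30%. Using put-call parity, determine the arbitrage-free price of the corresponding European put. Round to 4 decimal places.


Put-call parity: C - P = S_0 * exp(-qT) - K * exp(-rT).
S_0 * exp(-qT) = 8.6700 * 0.98659072 = 8.55374151
K * exp(-rT) = 7.6700 * 0.93753611 = 7.19090200
P = C - S*exp(-qT) + K*exp(-rT)
P = 1.7239 - 8.55374151 + 7.19090200 = 0.3611

Answer: Put price = 0.3611


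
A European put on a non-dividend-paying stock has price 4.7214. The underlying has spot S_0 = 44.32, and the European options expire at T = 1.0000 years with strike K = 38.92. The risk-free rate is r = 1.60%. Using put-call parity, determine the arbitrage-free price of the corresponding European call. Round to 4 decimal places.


Put-call parity: C - P = S_0 * exp(-qT) - K * exp(-rT).
S_0 * exp(-qT) = 44.3200 * 1.00000000 = 44.32000000
K * exp(-rT) = 38.9200 * 0.98412732 = 38.30223530
C = P + S*exp(-qT) - K*exp(-rT)
C = 4.7214 + 44.32000000 - 38.30223530 = 10.7392

Answer: Call price = 10.7392


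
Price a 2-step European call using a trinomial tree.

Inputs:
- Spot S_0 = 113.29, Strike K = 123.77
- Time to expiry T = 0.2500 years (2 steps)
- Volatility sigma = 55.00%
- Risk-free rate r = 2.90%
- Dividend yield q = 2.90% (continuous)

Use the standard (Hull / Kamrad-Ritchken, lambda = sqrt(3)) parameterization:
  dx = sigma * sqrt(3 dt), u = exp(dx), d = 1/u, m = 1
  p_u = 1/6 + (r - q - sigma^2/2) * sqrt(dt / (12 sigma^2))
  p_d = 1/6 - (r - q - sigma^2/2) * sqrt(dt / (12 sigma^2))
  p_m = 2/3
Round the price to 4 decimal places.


Answer: Price = V(0,0) = 8.2779

Derivation:
dt = T/N = 0.125000; dx = sigma*sqrt(3*dt) = 0.336805
u = exp(dx) = 1.400466; d = 1/u = 0.714048
p_u = 0.138600, p_m = 0.666667, p_d = 0.194734
Discount per step: exp(-r*dt) = 0.996382
Stock lattice S(k, j) with j the centered position index:
  k=0: S(0,+0) = 113.2900
  k=1: S(1,-1) = 80.8945; S(1,+0) = 113.2900; S(1,+1) = 158.6588
  k=2: S(2,-2) = 57.7626; S(2,-1) = 80.8945; S(2,+0) = 113.2900; S(2,+1) = 158.6588; S(2,+2) = 222.1962
Terminal payoffs V(N, j) = max(S_T - K, 0):
  V(2,-2) = 0.000000; V(2,-1) = 0.000000; V(2,+0) = 0.000000; V(2,+1) = 34.888762; V(2,+2) = 98.426157
Backward induction: V(k, j) = exp(-r*dt) * [p_u * V(k+1, j+1) + p_m * V(k+1, j) + p_d * V(k+1, j-1)]
  V(1,-1) = exp(-r*dt) * [p_u*0.000000 + p_m*0.000000 + p_d*0.000000] = 0.000000
  V(1,+0) = exp(-r*dt) * [p_u*34.888762 + p_m*0.000000 + p_d*0.000000] = 4.818071
  V(1,+1) = exp(-r*dt) * [p_u*98.426157 + p_m*34.888762 + p_d*0.000000] = 36.767476
  V(0,+0) = exp(-r*dt) * [p_u*36.767476 + p_m*4.818071 + p_d*0.000000] = 8.277943


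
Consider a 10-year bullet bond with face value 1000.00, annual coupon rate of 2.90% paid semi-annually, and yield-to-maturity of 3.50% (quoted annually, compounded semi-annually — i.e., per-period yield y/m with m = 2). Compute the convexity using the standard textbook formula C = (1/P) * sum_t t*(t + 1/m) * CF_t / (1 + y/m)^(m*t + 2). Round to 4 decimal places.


Answer: Convexity = 84.2164

Derivation:
Coupon per period c = face * coupon_rate / m = 14.500000
Periods per year m = 2; per-period yield y/m = 0.017500
Number of cashflows N = 20
Cashflows (t years, CF_t, discount factor 1/(1+y/m)^(m*t), PV):
  t = 0.5000: CF_t = 14.500000, DF = 0.982801, PV = 14.250614
  t = 1.0000: CF_t = 14.500000, DF = 0.965898, PV = 14.005518
  t = 1.5000: CF_t = 14.500000, DF = 0.949285, PV = 13.764637
  t = 2.0000: CF_t = 14.500000, DF = 0.932959, PV = 13.527898
  t = 2.5000: CF_t = 14.500000, DF = 0.916913, PV = 13.295232
  t = 3.0000: CF_t = 14.500000, DF = 0.901143, PV = 13.066567
  t = 3.5000: CF_t = 14.500000, DF = 0.885644, PV = 12.841835
  t = 4.0000: CF_t = 14.500000, DF = 0.870412, PV = 12.620968
  t = 4.5000: CF_t = 14.500000, DF = 0.855441, PV = 12.403900
  t = 5.0000: CF_t = 14.500000, DF = 0.840729, PV = 12.190565
  t = 5.5000: CF_t = 14.500000, DF = 0.826269, PV = 11.980899
  t = 6.0000: CF_t = 14.500000, DF = 0.812058, PV = 11.774839
  t = 6.5000: CF_t = 14.500000, DF = 0.798091, PV = 11.572324
  t = 7.0000: CF_t = 14.500000, DF = 0.784365, PV = 11.373291
  t = 7.5000: CF_t = 14.500000, DF = 0.770875, PV = 11.177682
  t = 8.0000: CF_t = 14.500000, DF = 0.757616, PV = 10.985436
  t = 8.5000: CF_t = 14.500000, DF = 0.744586, PV = 10.796498
  t = 9.0000: CF_t = 14.500000, DF = 0.731780, PV = 10.610809
  t = 9.5000: CF_t = 14.500000, DF = 0.719194, PV = 10.428313
  t = 10.0000: CF_t = 1014.500000, DF = 0.706825, PV = 717.073534
Price P = sum_t PV_t = 949.741356
Convexity numerator sum_t t*(t + 1/m) * CF_t / (1+y/m)^(m*t + 2):
  t = 0.5000: term = 6.882318
  t = 1.0000: term = 20.291847
  t = 1.5000: term = 39.885695
  t = 2.0000: term = 65.332834
  t = 2.5000: term = 96.313761
  t = 3.0000: term = 132.520162
  t = 3.5000: term = 173.654594
  t = 4.0000: term = 219.430164
  t = 4.5000: term = 269.570226
  t = 5.0000: term = 323.808080
  t = 5.5000: term = 381.886679
  t = 6.0000: term = 443.558349
  t = 6.5000: term = 508.584512
  t = 7.0000: term = 576.735413
  t = 7.5000: term = 647.789864
  t = 8.0000: term = 721.534984
  t = 8.5000: term = 797.765953
  t = 9.0000: term = 876.285770
  t = 9.5000: term = 956.905017
  t = 10.0000: term = 72725.071467
Convexity = (1/P) * sum = 79983.807690 / 949.741356 = 84.216410


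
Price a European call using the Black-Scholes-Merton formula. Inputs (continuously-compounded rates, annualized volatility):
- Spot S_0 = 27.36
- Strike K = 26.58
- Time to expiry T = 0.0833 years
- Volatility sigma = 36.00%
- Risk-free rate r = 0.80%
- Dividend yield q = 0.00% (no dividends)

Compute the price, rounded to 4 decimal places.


Answer: Price = 1.5609

Derivation:
d1 = (ln(S/K) + (r - q + 0.5*sigma^2) * T) / (sigma * sqrt(T)) = 0.33673261
d2 = d1 - sigma * sqrt(T) = 0.23283035
exp(-rT) = 0.99933382; exp(-qT) = 1.00000000
C = S_0 * exp(-qT) * N(d1) - K * exp(-rT) * N(d2)
N(d1) = 0.63184076; N(d2) = 0.59205343
C = 27.3600 * 1.00000000 * 0.63184076 - 26.5800 * 0.99933382 * 0.59205343 = 1.5609


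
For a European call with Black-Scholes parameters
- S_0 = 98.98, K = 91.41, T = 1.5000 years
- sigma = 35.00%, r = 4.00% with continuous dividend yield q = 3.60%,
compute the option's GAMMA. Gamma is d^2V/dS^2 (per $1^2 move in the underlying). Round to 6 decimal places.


d1 = 0.4139356041; d2 = -0.0147251009
phi(d1) = 0.3661874657; exp(-qT) = 0.9474321065; exp(-rT) = 0.9417645336
Gamma = exp(-qT) * phi(d1) / (S * sigma * sqrt(T)) = 0.9474321065 * 0.3661874657 / (98.9800 * 0.3500 * 1.2247448714) = 0.008177

Answer: Gamma = 0.008177


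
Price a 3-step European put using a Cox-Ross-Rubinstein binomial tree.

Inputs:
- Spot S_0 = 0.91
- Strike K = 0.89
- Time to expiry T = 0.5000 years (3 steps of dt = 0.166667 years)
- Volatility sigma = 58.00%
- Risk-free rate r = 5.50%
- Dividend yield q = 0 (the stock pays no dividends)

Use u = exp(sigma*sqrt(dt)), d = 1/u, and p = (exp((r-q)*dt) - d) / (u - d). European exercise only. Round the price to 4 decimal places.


Answer: Price = V(0,0) = 0.1349

Derivation:
dt = T/N = 0.166667
u = exp(sigma*sqrt(dt)) = 1.267167; d = 1/u = 0.789162
p = (exp((r-q)*dt) - d) / (u - d) = 0.460344
Discount per step: exp(-r*dt) = 0.990875
Stock lattice S(k, i) with i counting down-moves:
  k=0: S(0,0) = 0.9100
  k=1: S(1,0) = 1.1531; S(1,1) = 0.7181
  k=2: S(2,0) = 1.4612; S(2,1) = 0.9100; S(2,2) = 0.5667
  k=3: S(3,0) = 1.8516; S(3,1) = 1.1531; S(3,2) = 0.7181; S(3,3) = 0.4472
Terminal payoffs V(N, i) = max(K - S_T, 0):
  V(3,0) = 0.000000; V(3,1) = 0.000000; V(3,2) = 0.171863; V(3,3) = 0.442761
Backward induction: V(k, i) = exp(-r*dt) * [p * V(k+1, i) + (1-p) * V(k+1, i+1)].
  V(2,0) = exp(-r*dt) * [p*0.000000 + (1-p)*0.000000] = 0.000000
  V(2,1) = exp(-r*dt) * [p*0.000000 + (1-p)*0.171863] = 0.091900
  V(2,2) = exp(-r*dt) * [p*0.171863 + (1-p)*0.442761] = 0.315153
  V(1,0) = exp(-r*dt) * [p*0.000000 + (1-p)*0.091900] = 0.049142
  V(1,1) = exp(-r*dt) * [p*0.091900 + (1-p)*0.315153] = 0.210442
  V(0,0) = exp(-r*dt) * [p*0.049142 + (1-p)*0.210442] = 0.134946


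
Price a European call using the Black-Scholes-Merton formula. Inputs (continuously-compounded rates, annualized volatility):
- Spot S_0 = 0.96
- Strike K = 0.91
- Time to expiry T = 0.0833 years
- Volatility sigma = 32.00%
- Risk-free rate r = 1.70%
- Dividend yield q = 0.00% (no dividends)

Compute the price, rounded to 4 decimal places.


d1 = (ln(S/K) + (r - q + 0.5*sigma^2) * T) / (sigma * sqrt(T)) = 0.64065942
d2 = d1 - sigma * sqrt(T) = 0.54830186
exp(-rT) = 0.99858490; exp(-qT) = 1.00000000
C = S_0 * exp(-qT) * N(d1) - K * exp(-rT) * N(d2)
N(d1) = 0.73912801; N(d2) = 0.70825767
C = 0.9600 * 1.00000000 * 0.73912801 - 0.9100 * 0.99858490 * 0.70825767 = 0.0660

Answer: Price = 0.0660


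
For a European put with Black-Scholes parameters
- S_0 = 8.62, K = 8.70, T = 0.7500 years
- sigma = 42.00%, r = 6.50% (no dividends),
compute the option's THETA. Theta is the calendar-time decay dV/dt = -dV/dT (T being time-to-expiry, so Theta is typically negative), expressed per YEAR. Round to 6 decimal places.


Answer: Theta = -0.514414

Derivation:
d1 = 0.2904953248; d2 = -0.0732353448
phi(d1) = 0.3824595817; exp(-qT) = 1.0000000000; exp(-rT) = 0.9524192047
Theta = -S*exp(-qT)*phi(d1)*sigma/(2*sqrt(T)) + r*K*exp(-rT)*N(-d2) - q*S*exp(-qT)*N(-d1)
N(-d1) = 0.3857186634; N(-d2) = 0.5291905796; sqrt(T) = 0.8660254038
Term 1 = -8.6200 * 1.0000000000 * 0.3824595817 * 0.4200 / (2 * 0.8660254038) = -0.7994319009
Term 2 = 0.0650 * 8.7000 * 0.9524192047 * 0.5291905796 = 0.2850183737
Term 3 = 0 (no dividend yield, q = 0)
Theta = -0.7994319009 + (0.2850183737) + (0.0000000000) = -0.514414


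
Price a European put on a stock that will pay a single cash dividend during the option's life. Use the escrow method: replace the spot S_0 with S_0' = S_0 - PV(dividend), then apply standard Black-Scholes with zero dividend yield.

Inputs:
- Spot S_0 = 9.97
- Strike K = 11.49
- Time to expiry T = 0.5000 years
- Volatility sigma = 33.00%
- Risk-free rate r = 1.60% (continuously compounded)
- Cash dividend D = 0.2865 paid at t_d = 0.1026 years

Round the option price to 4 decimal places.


Answer: Price = 2.0643

Derivation:
PV(D) = D * exp(-r * t_d) = 0.2865 * 0.99835975 = 0.28603007
S_0' = S_0 - PV(D) = 9.9700 - 0.28603007 = 9.68396993
d1 = (ln(S_0'/K) + (r + sigma^2/2)*T) / (sigma*sqrt(T)) = -0.58188527
d2 = d1 - sigma*sqrt(T) = -0.81523051
exp(-rT) = 0.99203191
N(-d1) = 0.71967802; N(-d2) = 0.79252981
P = K * exp(-rT) * N(-d2) - S_0' * N(-d1) = 11.4900 * 0.99203191 * 0.79252981 - 9.68396993 * 0.71967802 = 2.0643


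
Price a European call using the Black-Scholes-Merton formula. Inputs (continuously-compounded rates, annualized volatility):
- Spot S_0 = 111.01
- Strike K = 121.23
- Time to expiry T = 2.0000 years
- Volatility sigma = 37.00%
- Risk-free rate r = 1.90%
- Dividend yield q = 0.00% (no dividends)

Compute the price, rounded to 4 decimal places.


Answer: Price = 20.7551

Derivation:
d1 = (ln(S/K) + (r - q + 0.5*sigma^2) * T) / (sigma * sqrt(T)) = 0.16594214
d2 = d1 - sigma * sqrt(T) = -0.35731688
exp(-rT) = 0.96271294; exp(-qT) = 1.00000000
C = S_0 * exp(-qT) * N(d1) - K * exp(-rT) * N(d2)
N(d1) = 0.56589876; N(d2) = 0.36042730
C = 111.0100 * 1.00000000 * 0.56589876 - 121.2300 * 0.96271294 * 0.36042730 = 20.7551


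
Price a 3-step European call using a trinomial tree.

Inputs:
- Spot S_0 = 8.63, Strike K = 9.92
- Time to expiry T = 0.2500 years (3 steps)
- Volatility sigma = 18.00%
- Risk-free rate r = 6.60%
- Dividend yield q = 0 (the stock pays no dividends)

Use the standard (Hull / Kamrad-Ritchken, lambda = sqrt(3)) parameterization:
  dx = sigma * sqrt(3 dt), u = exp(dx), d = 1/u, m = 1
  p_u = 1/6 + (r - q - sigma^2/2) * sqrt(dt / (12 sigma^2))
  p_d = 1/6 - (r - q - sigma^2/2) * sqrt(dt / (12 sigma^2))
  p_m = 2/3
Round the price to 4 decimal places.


Answer: Price = V(0,0) = 0.0385

Derivation:
dt = T/N = 0.083333; dx = sigma*sqrt(3*dt) = 0.090000
u = exp(dx) = 1.094174; d = 1/u = 0.913931
p_u = 0.189722, p_m = 0.666667, p_d = 0.143611
Discount per step: exp(-r*dt) = 0.994515
Stock lattice S(k, j) with j the centered position index:
  k=0: S(0,+0) = 8.6300
  k=1: S(1,-1) = 7.8872; S(1,+0) = 8.6300; S(1,+1) = 9.4427
  k=2: S(2,-2) = 7.2084; S(2,-1) = 7.8872; S(2,+0) = 8.6300; S(2,+1) = 9.4427; S(2,+2) = 10.3320
  k=3: S(3,-3) = 6.5880; S(3,-2) = 7.2084; S(3,-1) = 7.8872; S(3,+0) = 8.6300; S(3,+1) = 9.4427; S(3,+2) = 10.3320; S(3,+3) = 11.3050
Terminal payoffs V(N, j) = max(S_T - K, 0):
  V(3,-3) = 0.000000; V(3,-2) = 0.000000; V(3,-1) = 0.000000; V(3,+0) = 0.000000; V(3,+1) = 0.000000; V(3,+2) = 0.411986; V(3,+3) = 1.384993
Backward induction: V(k, j) = exp(-r*dt) * [p_u * V(k+1, j+1) + p_m * V(k+1, j) + p_d * V(k+1, j-1)]
  V(2,-2) = exp(-r*dt) * [p_u*0.000000 + p_m*0.000000 + p_d*0.000000] = 0.000000
  V(2,-1) = exp(-r*dt) * [p_u*0.000000 + p_m*0.000000 + p_d*0.000000] = 0.000000
  V(2,+0) = exp(-r*dt) * [p_u*0.000000 + p_m*0.000000 + p_d*0.000000] = 0.000000
  V(2,+1) = exp(-r*dt) * [p_u*0.411986 + p_m*0.000000 + p_d*0.000000] = 0.077734
  V(2,+2) = exp(-r*dt) * [p_u*1.384993 + p_m*0.411986 + p_d*0.000000] = 0.534474
  V(1,-1) = exp(-r*dt) * [p_u*0.000000 + p_m*0.000000 + p_d*0.000000] = 0.000000
  V(1,+0) = exp(-r*dt) * [p_u*0.077734 + p_m*0.000000 + p_d*0.000000] = 0.014667
  V(1,+1) = exp(-r*dt) * [p_u*0.534474 + p_m*0.077734 + p_d*0.000000] = 0.152384
  V(0,+0) = exp(-r*dt) * [p_u*0.152384 + p_m*0.014667 + p_d*0.000000] = 0.038476


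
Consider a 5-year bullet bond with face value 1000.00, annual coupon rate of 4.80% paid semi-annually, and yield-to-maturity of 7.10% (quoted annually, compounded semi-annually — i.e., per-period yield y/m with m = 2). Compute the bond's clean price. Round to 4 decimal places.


Answer: Price = 904.5996

Derivation:
Coupon per period c = face * coupon_rate / m = 24.000000
Periods per year m = 2; per-period yield y/m = 0.035500
Number of cashflows N = 10
Cashflows (t years, CF_t, discount factor 1/(1+y/m)^(m*t), PV):
  t = 0.5000: CF_t = 24.000000, DF = 0.965717, PV = 23.177209
  t = 1.0000: CF_t = 24.000000, DF = 0.932609, PV = 22.382626
  t = 1.5000: CF_t = 24.000000, DF = 0.900637, PV = 21.615283
  t = 2.0000: CF_t = 24.000000, DF = 0.869760, PV = 20.874248
  t = 2.5000: CF_t = 24.000000, DF = 0.839942, PV = 20.158617
  t = 3.0000: CF_t = 24.000000, DF = 0.811147, PV = 19.467520
  t = 3.5000: CF_t = 24.000000, DF = 0.783338, PV = 18.800116
  t = 4.0000: CF_t = 24.000000, DF = 0.756483, PV = 18.155592
  t = 4.5000: CF_t = 24.000000, DF = 0.730549, PV = 17.533165
  t = 5.0000: CF_t = 1024.000000, DF = 0.705503, PV = 722.435243
Price P = sum_t PV_t = 904.599618


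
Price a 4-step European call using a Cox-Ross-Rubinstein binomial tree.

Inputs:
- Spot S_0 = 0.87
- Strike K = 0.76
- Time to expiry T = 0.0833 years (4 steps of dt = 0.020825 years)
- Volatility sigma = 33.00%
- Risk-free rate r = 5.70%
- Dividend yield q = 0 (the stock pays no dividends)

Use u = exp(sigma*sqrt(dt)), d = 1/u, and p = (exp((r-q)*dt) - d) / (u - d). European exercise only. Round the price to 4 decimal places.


Answer: Price = V(0,0) = 0.1161

Derivation:
dt = T/N = 0.020825
u = exp(sigma*sqrt(dt)) = 1.048774; d = 1/u = 0.953494
p = (exp((r-q)*dt) - d) / (u - d) = 0.500562
Discount per step: exp(-r*dt) = 0.998814
Stock lattice S(k, i) with i counting down-moves:
  k=0: S(0,0) = 0.8700
  k=1: S(1,0) = 0.9124; S(1,1) = 0.8295
  k=2: S(2,0) = 0.9569; S(2,1) = 0.8700; S(2,2) = 0.7910
  k=3: S(3,0) = 1.0036; S(3,1) = 0.9124; S(3,2) = 0.8295; S(3,3) = 0.7542
  k=4: S(4,0) = 1.0526; S(4,1) = 0.9569; S(4,2) = 0.8700; S(4,3) = 0.7910; S(4,4) = 0.7191
Terminal payoffs V(N, i) = max(S_T - K, 0):
  V(4,0) = 0.292560; V(4,1) = 0.196936; V(4,2) = 0.110000; V(4,3) = 0.030962; V(4,4) = 0.000000
Backward induction: V(k, i) = exp(-r*dt) * [p * V(k+1, i) + (1-p) * V(k+1, i+1)].
  V(3,0) = exp(-r*dt) * [p*0.292560 + (1-p)*0.196936] = 0.244512
  V(3,1) = exp(-r*dt) * [p*0.196936 + (1-p)*0.110000] = 0.153335
  V(3,2) = exp(-r*dt) * [p*0.110000 + (1-p)*0.030962] = 0.070442
  V(3,3) = exp(-r*dt) * [p*0.030962 + (1-p)*0.000000] = 0.015480
  V(2,0) = exp(-r*dt) * [p*0.244512 + (1-p)*0.153335] = 0.198739
  V(2,1) = exp(-r*dt) * [p*0.153335 + (1-p)*0.070442] = 0.111802
  V(2,2) = exp(-r*dt) * [p*0.070442 + (1-p)*0.015480] = 0.042941
  V(1,0) = exp(-r*dt) * [p*0.198739 + (1-p)*0.111802] = 0.155135
  V(1,1) = exp(-r*dt) * [p*0.111802 + (1-p)*0.042941] = 0.077318
  V(0,0) = exp(-r*dt) * [p*0.155135 + (1-p)*0.077318] = 0.116132


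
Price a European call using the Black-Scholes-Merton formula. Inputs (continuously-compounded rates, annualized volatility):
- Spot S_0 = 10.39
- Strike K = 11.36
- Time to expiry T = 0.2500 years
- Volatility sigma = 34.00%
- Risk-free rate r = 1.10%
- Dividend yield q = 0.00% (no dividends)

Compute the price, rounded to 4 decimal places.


d1 = (ln(S/K) + (r - q + 0.5*sigma^2) * T) / (sigma * sqrt(T)) = -0.42385064
d2 = d1 - sigma * sqrt(T) = -0.59385064
exp(-rT) = 0.99725378; exp(-qT) = 1.00000000
C = S_0 * exp(-qT) * N(d1) - K * exp(-rT) * N(d2)
N(d1) = 0.33583737; N(d2) = 0.27630601
C = 10.3900 * 1.00000000 * 0.33583737 - 11.3600 * 0.99725378 * 0.27630601 = 0.3591

Answer: Price = 0.3591


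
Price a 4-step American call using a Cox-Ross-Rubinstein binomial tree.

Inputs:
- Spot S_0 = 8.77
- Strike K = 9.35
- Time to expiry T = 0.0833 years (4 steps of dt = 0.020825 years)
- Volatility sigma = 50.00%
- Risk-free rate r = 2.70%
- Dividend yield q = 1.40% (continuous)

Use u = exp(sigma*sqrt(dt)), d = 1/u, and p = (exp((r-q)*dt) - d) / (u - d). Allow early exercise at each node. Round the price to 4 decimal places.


dt = T/N = 0.020825
u = exp(sigma*sqrt(dt)) = 1.074821; d = 1/u = 0.930387
p = (exp((r-q)*dt) - d) / (u - d) = 0.483844
Discount per step: exp(-r*dt) = 0.999438
Stock lattice S(k, i) with i counting down-moves:
  k=0: S(0,0) = 8.7700
  k=1: S(1,0) = 9.4262; S(1,1) = 8.1595
  k=2: S(2,0) = 10.1315; S(2,1) = 8.7700; S(2,2) = 7.5915
  k=3: S(3,0) = 10.8895; S(3,1) = 9.4262; S(3,2) = 8.1595; S(3,3) = 7.0630
  k=4: S(4,0) = 11.7043; S(4,1) = 10.1315; S(4,2) = 8.7700; S(4,3) = 7.5915; S(4,4) = 6.5714
Terminal payoffs V(N, i) = max(S_T - K, 0):
  V(4,0) = 2.354275; V(4,1) = 0.781461; V(4,2) = 0.000000; V(4,3) = 0.000000; V(4,4) = 0.000000
Backward induction: V(k, i) = exp(-r*dt) * [p * V(k+1, i) + (1-p) * V(k+1, i+1)]; then take max(V_cont, immediate exercise) for American.
  V(3,0) = exp(-r*dt) * [p*2.354275 + (1-p)*0.781461] = 1.541590; exercise = 1.539509; V(3,0) = max -> 1.541590
  V(3,1) = exp(-r*dt) * [p*0.781461 + (1-p)*0.000000] = 0.377892; exercise = 0.076182; V(3,1) = max -> 0.377892
  V(3,2) = exp(-r*dt) * [p*0.000000 + (1-p)*0.000000] = 0.000000; exercise = 0.000000; V(3,2) = max -> 0.000000
  V(3,3) = exp(-r*dt) * [p*0.000000 + (1-p)*0.000000] = 0.000000; exercise = 0.000000; V(3,3) = max -> 0.000000
  V(2,0) = exp(-r*dt) * [p*1.541590 + (1-p)*0.377892] = 0.940412; exercise = 0.781461; V(2,0) = max -> 0.940412
  V(2,1) = exp(-r*dt) * [p*0.377892 + (1-p)*0.000000] = 0.182738; exercise = 0.000000; V(2,1) = max -> 0.182738
  V(2,2) = exp(-r*dt) * [p*0.000000 + (1-p)*0.000000] = 0.000000; exercise = 0.000000; V(2,2) = max -> 0.000000
  V(1,0) = exp(-r*dt) * [p*0.940412 + (1-p)*0.182738] = 0.549025; exercise = 0.076182; V(1,0) = max -> 0.549025
  V(1,1) = exp(-r*dt) * [p*0.182738 + (1-p)*0.000000] = 0.088367; exercise = 0.000000; V(1,1) = max -> 0.088367
  V(0,0) = exp(-r*dt) * [p*0.549025 + (1-p)*0.088367] = 0.311079; exercise = 0.000000; V(0,0) = max -> 0.311079

Answer: Price = V(0,0) = 0.3111


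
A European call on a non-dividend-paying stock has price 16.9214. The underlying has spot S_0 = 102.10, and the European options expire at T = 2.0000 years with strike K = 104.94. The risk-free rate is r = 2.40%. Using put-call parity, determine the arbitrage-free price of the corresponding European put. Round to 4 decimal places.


Put-call parity: C - P = S_0 * exp(-qT) - K * exp(-rT).
S_0 * exp(-qT) = 102.1000 * 1.00000000 = 102.10000000
K * exp(-rT) = 104.9400 * 0.95313379 = 100.02185962
P = C - S*exp(-qT) + K*exp(-rT)
P = 16.9214 - 102.10000000 + 100.02185962 = 14.8433

Answer: Put price = 14.8433


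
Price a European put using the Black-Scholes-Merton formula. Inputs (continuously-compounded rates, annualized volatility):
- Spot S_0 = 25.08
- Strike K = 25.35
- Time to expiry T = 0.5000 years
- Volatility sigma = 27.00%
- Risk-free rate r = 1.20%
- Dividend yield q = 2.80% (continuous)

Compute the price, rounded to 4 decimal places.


Answer: Price = 2.1412

Derivation:
d1 = (ln(S/K) + (r - q + 0.5*sigma^2) * T) / (sigma * sqrt(T)) = -0.00252995
d2 = d1 - sigma * sqrt(T) = -0.19344878
exp(-rT) = 0.99401796; exp(-qT) = 0.98609754
P = K * exp(-rT) * N(-d2) - S_0 * exp(-qT) * N(-d1)
N(-d1) = 0.50100930; N(-d2) = 0.57669624
P = 25.3500 * 0.99401796 * 0.57669624 - 25.0800 * 0.98609754 * 0.50100930 = 2.1412


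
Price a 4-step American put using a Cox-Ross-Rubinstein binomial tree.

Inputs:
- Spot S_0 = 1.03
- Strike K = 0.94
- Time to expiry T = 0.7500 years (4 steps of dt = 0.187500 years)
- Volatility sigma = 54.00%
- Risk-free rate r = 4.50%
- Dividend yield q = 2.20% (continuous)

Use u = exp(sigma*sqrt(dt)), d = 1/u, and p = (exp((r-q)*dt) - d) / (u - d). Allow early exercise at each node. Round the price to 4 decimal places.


dt = T/N = 0.187500
u = exp(sigma*sqrt(dt)) = 1.263426; d = 1/u = 0.791499
p = (exp((r-q)*dt) - d) / (u - d) = 0.450966
Discount per step: exp(-r*dt) = 0.991598
Stock lattice S(k, i) with i counting down-moves:
  k=0: S(0,0) = 1.0300
  k=1: S(1,0) = 1.3013; S(1,1) = 0.8152
  k=2: S(2,0) = 1.6441; S(2,1) = 1.0300; S(2,2) = 0.6453
  k=3: S(3,0) = 2.0772; S(3,1) = 1.3013; S(3,2) = 0.8152; S(3,3) = 0.5107
  k=4: S(4,0) = 2.6244; S(4,1) = 1.6441; S(4,2) = 1.0300; S(4,3) = 0.6453; S(4,4) = 0.4042
Terminal payoffs V(N, i) = max(K - S_T, 0):
  V(4,0) = 0.000000; V(4,1) = 0.000000; V(4,2) = 0.000000; V(4,3) = 0.294735; V(4,4) = 0.535761
Backward induction: V(k, i) = exp(-r*dt) * [p * V(k+1, i) + (1-p) * V(k+1, i+1)]; then take max(V_cont, immediate exercise) for American.
  V(3,0) = exp(-r*dt) * [p*0.000000 + (1-p)*0.000000] = 0.000000; exercise = 0.000000; V(3,0) = max -> 0.000000
  V(3,1) = exp(-r*dt) * [p*0.000000 + (1-p)*0.000000] = 0.000000; exercise = 0.000000; V(3,1) = max -> 0.000000
  V(3,2) = exp(-r*dt) * [p*0.000000 + (1-p)*0.294735] = 0.160460; exercise = 0.124756; V(3,2) = max -> 0.160460
  V(3,3) = exp(-r*dt) * [p*0.294735 + (1-p)*0.535761] = 0.423478; exercise = 0.429274; V(3,3) = max -> 0.429274
  V(2,0) = exp(-r*dt) * [p*0.000000 + (1-p)*0.000000] = 0.000000; exercise = 0.000000; V(2,0) = max -> 0.000000
  V(2,1) = exp(-r*dt) * [p*0.000000 + (1-p)*0.160460] = 0.087358; exercise = 0.000000; V(2,1) = max -> 0.087358
  V(2,2) = exp(-r*dt) * [p*0.160460 + (1-p)*0.429274] = 0.305460; exercise = 0.294735; V(2,2) = max -> 0.305460
  V(1,0) = exp(-r*dt) * [p*0.000000 + (1-p)*0.087358] = 0.047559; exercise = 0.000000; V(1,0) = max -> 0.047559
  V(1,1) = exp(-r*dt) * [p*0.087358 + (1-p)*0.305460] = 0.205363; exercise = 0.124756; V(1,1) = max -> 0.205363
  V(0,0) = exp(-r*dt) * [p*0.047559 + (1-p)*0.205363] = 0.133072; exercise = 0.000000; V(0,0) = max -> 0.133072

Answer: Price = V(0,0) = 0.1331


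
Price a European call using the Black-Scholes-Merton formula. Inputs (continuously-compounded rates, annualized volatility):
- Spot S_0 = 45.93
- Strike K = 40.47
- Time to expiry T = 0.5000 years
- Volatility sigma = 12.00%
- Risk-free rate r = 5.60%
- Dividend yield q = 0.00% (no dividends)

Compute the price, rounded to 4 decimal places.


d1 = (ln(S/K) + (r - q + 0.5*sigma^2) * T) / (sigma * sqrt(T)) = 1.86390448
d2 = d1 - sigma * sqrt(T) = 1.77905166
exp(-rT) = 0.97238837; exp(-qT) = 1.00000000
C = S_0 * exp(-qT) * N(d1) - K * exp(-rT) * N(d2)
N(d1) = 0.96883244; N(d2) = 0.96238435
C = 45.9300 * 1.00000000 * 0.96883244 - 40.4700 * 0.97238837 * 0.96238435 = 6.6262

Answer: Price = 6.6262


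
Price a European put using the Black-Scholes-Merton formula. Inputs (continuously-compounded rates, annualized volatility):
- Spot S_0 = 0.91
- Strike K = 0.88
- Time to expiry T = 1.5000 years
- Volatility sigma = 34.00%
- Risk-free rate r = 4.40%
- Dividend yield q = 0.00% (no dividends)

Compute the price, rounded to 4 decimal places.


d1 = (ln(S/K) + (r - q + 0.5*sigma^2) * T) / (sigma * sqrt(T)) = 0.44720645
d2 = d1 - sigma * sqrt(T) = 0.03079319
exp(-rT) = 0.93613086; exp(-qT) = 1.00000000
P = K * exp(-rT) * N(-d2) - S_0 * exp(-qT) * N(-d1)
N(-d1) = 0.32736300; N(-d2) = 0.48771724
P = 0.8800 * 0.93613086 * 0.48771724 - 0.9100 * 1.00000000 * 0.32736300 = 0.1039

Answer: Price = 0.1039


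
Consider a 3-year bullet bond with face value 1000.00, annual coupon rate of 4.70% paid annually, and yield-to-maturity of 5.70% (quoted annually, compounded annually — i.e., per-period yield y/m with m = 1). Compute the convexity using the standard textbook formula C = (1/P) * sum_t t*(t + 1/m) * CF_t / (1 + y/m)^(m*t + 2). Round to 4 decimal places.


Coupon per period c = face * coupon_rate / m = 47.000000
Periods per year m = 1; per-period yield y/m = 0.057000
Number of cashflows N = 3
Cashflows (t years, CF_t, discount factor 1/(1+y/m)^(m*t), PV):
  t = 1.0000: CF_t = 47.000000, DF = 0.946074, PV = 44.465468
  t = 2.0000: CF_t = 47.000000, DF = 0.895056, PV = 42.067614
  t = 3.0000: CF_t = 1047.000000, DF = 0.846789, PV = 886.587737
Price P = sum_t PV_t = 973.120819
Convexity numerator sum_t t*(t + 1/m) * CF_t / (1+y/m)^(m*t + 2):
  t = 1.0000: term = 79.598135
  t = 2.0000: term = 225.917128
  t = 3.0000: term = 9522.544069
Convexity = (1/P) * sum = 9828.059332 / 973.120819 = 10.099526

Answer: Convexity = 10.0995


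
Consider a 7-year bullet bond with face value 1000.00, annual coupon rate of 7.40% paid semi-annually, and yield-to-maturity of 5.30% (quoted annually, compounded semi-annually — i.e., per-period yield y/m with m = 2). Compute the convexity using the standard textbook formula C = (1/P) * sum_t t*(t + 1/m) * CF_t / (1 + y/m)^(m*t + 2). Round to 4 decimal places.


Coupon per period c = face * coupon_rate / m = 37.000000
Periods per year m = 2; per-period yield y/m = 0.026500
Number of cashflows N = 14
Cashflows (t years, CF_t, discount factor 1/(1+y/m)^(m*t), PV):
  t = 0.5000: CF_t = 37.000000, DF = 0.974184, PV = 36.044812
  t = 1.0000: CF_t = 37.000000, DF = 0.949035, PV = 35.114284
  t = 1.5000: CF_t = 37.000000, DF = 0.924535, PV = 34.207778
  t = 2.0000: CF_t = 37.000000, DF = 0.900667, PV = 33.324674
  t = 2.5000: CF_t = 37.000000, DF = 0.877415, PV = 32.464368
  t = 3.0000: CF_t = 37.000000, DF = 0.854764, PV = 31.626272
  t = 3.5000: CF_t = 37.000000, DF = 0.832698, PV = 30.809812
  t = 4.0000: CF_t = 37.000000, DF = 0.811201, PV = 30.014430
  t = 4.5000: CF_t = 37.000000, DF = 0.790259, PV = 29.239581
  t = 5.0000: CF_t = 37.000000, DF = 0.769858, PV = 28.484735
  t = 5.5000: CF_t = 37.000000, DF = 0.749983, PV = 27.749377
  t = 6.0000: CF_t = 37.000000, DF = 0.730622, PV = 27.033002
  t = 6.5000: CF_t = 37.000000, DF = 0.711760, PV = 26.335121
  t = 7.0000: CF_t = 1037.000000, DF = 0.693385, PV = 719.040586
Price P = sum_t PV_t = 1121.488832
Convexity numerator sum_t t*(t + 1/m) * CF_t / (1+y/m)^(m*t + 2):
  t = 0.5000: term = 17.103889
  t = 1.0000: term = 49.987011
  t = 1.5000: term = 97.393105
  t = 2.0000: term = 158.131360
  t = 2.5000: term = 231.073590
  t = 3.0000: term = 315.151511
  t = 3.5000: term = 409.354130
  t = 4.0000: term = 512.725234
  t = 4.5000: term = 624.360977
  t = 5.0000: term = 743.407560
  t = 5.5000: term = 869.059009
  t = 6.0000: term = 1000.555029
  t = 6.5000: term = 1137.178958
  t = 7.0000: term = 35825.709539
Convexity = (1/P) * sum = 41991.190901 / 1121.488832 = 37.442362

Answer: Convexity = 37.4424


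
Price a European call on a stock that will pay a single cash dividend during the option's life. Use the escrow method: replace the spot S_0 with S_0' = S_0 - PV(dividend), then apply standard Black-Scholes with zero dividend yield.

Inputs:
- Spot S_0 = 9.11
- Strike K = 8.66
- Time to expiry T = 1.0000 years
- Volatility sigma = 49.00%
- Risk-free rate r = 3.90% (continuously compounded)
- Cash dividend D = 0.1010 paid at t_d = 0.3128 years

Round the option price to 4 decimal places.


PV(D) = D * exp(-r * t_d) = 0.1010 * 0.98787491 = 0.09977537
S_0' = S_0 - PV(D) = 9.1100 - 0.09977537 = 9.01022463
d1 = (ln(S_0'/K) + (r + sigma^2/2)*T) / (sigma*sqrt(T)) = 0.40550057
d2 = d1 - sigma*sqrt(T) = -0.08449943
exp(-rT) = 0.96175071
N(d1) = 0.65744520; N(d2) = 0.46632968
C = S_0' * N(d1) - K * exp(-rT) * N(d2) = 9.01022463 * 0.65744520 - 8.6600 * 0.96175071 * 0.46632968 = 2.0398

Answer: Price = 2.0398


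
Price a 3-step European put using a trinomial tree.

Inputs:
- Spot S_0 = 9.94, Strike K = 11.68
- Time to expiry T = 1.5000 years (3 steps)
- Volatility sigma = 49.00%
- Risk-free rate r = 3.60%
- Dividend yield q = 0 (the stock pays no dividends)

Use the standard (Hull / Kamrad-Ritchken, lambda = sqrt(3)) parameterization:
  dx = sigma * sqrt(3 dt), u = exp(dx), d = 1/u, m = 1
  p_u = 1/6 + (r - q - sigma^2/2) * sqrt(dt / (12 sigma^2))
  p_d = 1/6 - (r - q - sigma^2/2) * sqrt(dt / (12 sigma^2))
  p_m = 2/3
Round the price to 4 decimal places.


dt = T/N = 0.500000; dx = sigma*sqrt(3*dt) = 0.600125
u = exp(dx) = 1.822347; d = 1/u = 0.548743
p_u = 0.131653, p_m = 0.666667, p_d = 0.201680
Discount per step: exp(-r*dt) = 0.982161
Stock lattice S(k, j) with j the centered position index:
  k=0: S(0,+0) = 9.9400
  k=1: S(1,-1) = 5.4545; S(1,+0) = 9.9400; S(1,+1) = 18.1141
  k=2: S(2,-2) = 2.9931; S(2,-1) = 5.4545; S(2,+0) = 9.9400; S(2,+1) = 18.1141; S(2,+2) = 33.0102
  k=3: S(3,-3) = 1.6425; S(3,-2) = 2.9931; S(3,-1) = 5.4545; S(3,+0) = 9.9400; S(3,+1) = 18.1141; S(3,+2) = 33.0102; S(3,+3) = 60.1560
Terminal payoffs V(N, j) = max(K - S_T, 0):
  V(3,-3) = 10.037545; V(3,-2) = 8.686878; V(3,-1) = 6.225494; V(3,+0) = 1.740000; V(3,+1) = 0.000000; V(3,+2) = 0.000000; V(3,+3) = 0.000000
Backward induction: V(k, j) = exp(-r*dt) * [p_u * V(k+1, j+1) + p_m * V(k+1, j) + p_d * V(k+1, j-1)]
  V(2,-2) = exp(-r*dt) * [p_u*6.225494 + p_m*8.686878 + p_d*10.037545] = 8.481188
  V(2,-1) = exp(-r*dt) * [p_u*1.740000 + p_m*6.225494 + p_d*8.686878] = 6.022000
  V(2,+0) = exp(-r*dt) * [p_u*0.000000 + p_m*1.740000 + p_d*6.225494] = 2.372468
  V(2,+1) = exp(-r*dt) * [p_u*0.000000 + p_m*0.000000 + p_d*1.740000] = 0.344663
  V(2,+2) = exp(-r*dt) * [p_u*0.000000 + p_m*0.000000 + p_d*0.000000] = 0.000000
  V(1,-1) = exp(-r*dt) * [p_u*2.372468 + p_m*6.022000 + p_d*8.481188] = 5.929794
  V(1,+0) = exp(-r*dt) * [p_u*0.344663 + p_m*2.372468 + p_d*6.022000] = 2.790849
  V(1,+1) = exp(-r*dt) * [p_u*0.000000 + p_m*0.344663 + p_d*2.372468] = 0.695621
  V(0,+0) = exp(-r*dt) * [p_u*0.695621 + p_m*2.790849 + p_d*5.929794] = 3.091911

Answer: Price = V(0,0) = 3.0919


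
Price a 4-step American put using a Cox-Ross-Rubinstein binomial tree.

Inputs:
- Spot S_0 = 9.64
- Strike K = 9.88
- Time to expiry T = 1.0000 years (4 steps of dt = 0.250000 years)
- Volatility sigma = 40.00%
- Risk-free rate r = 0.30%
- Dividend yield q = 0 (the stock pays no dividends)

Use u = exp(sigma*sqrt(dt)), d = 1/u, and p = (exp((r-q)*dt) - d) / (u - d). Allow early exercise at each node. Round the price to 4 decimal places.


dt = T/N = 0.250000
u = exp(sigma*sqrt(dt)) = 1.221403; d = 1/u = 0.818731
p = (exp((r-q)*dt) - d) / (u - d) = 0.452029
Discount per step: exp(-r*dt) = 0.999250
Stock lattice S(k, i) with i counting down-moves:
  k=0: S(0,0) = 9.6400
  k=1: S(1,0) = 11.7743; S(1,1) = 7.8926
  k=2: S(2,0) = 14.3812; S(2,1) = 9.6400; S(2,2) = 6.4619
  k=3: S(3,0) = 17.5652; S(3,1) = 11.7743; S(3,2) = 7.8926; S(3,3) = 5.2905
  k=4: S(4,0) = 21.4542; S(4,1) = 14.3812; S(4,2) = 9.6400; S(4,3) = 6.4619; S(4,4) = 4.3315
Terminal payoffs V(N, i) = max(K - S_T, 0):
  V(4,0) = 0.000000; V(4,1) = 0.000000; V(4,2) = 0.240000; V(4,3) = 3.418115; V(4,4) = 5.548469
Backward induction: V(k, i) = exp(-r*dt) * [p * V(k+1, i) + (1-p) * V(k+1, i+1)]; then take max(V_cont, immediate exercise) for American.
  V(3,0) = exp(-r*dt) * [p*0.000000 + (1-p)*0.000000] = 0.000000; exercise = 0.000000; V(3,0) = max -> 0.000000
  V(3,1) = exp(-r*dt) * [p*0.000000 + (1-p)*0.240000] = 0.131414; exercise = 0.000000; V(3,1) = max -> 0.131414
  V(3,2) = exp(-r*dt) * [p*0.240000 + (1-p)*3.418115] = 1.980028; exercise = 1.987436; V(3,2) = max -> 1.987436
  V(3,3) = exp(-r*dt) * [p*3.418115 + (1-p)*5.548469] = 4.582049; exercise = 4.589456; V(3,3) = max -> 4.589456
  V(2,0) = exp(-r*dt) * [p*0.000000 + (1-p)*0.131414] = 0.071957; exercise = 0.000000; V(2,0) = max -> 0.071957
  V(2,1) = exp(-r*dt) * [p*0.131414 + (1-p)*1.987436] = 1.147599; exercise = 0.240000; V(2,1) = max -> 1.147599
  V(2,2) = exp(-r*dt) * [p*1.987436 + (1-p)*4.589456] = 3.410708; exercise = 3.418115; V(2,2) = max -> 3.418115
  V(1,0) = exp(-r*dt) * [p*0.071957 + (1-p)*1.147599] = 0.660881; exercise = 0.000000; V(1,0) = max -> 0.660881
  V(1,1) = exp(-r*dt) * [p*1.147599 + (1-p)*3.418115] = 2.389982; exercise = 1.987436; V(1,1) = max -> 2.389982
  V(0,0) = exp(-r*dt) * [p*0.660881 + (1-p)*2.389982] = 1.607172; exercise = 0.240000; V(0,0) = max -> 1.607172

Answer: Price = V(0,0) = 1.6072


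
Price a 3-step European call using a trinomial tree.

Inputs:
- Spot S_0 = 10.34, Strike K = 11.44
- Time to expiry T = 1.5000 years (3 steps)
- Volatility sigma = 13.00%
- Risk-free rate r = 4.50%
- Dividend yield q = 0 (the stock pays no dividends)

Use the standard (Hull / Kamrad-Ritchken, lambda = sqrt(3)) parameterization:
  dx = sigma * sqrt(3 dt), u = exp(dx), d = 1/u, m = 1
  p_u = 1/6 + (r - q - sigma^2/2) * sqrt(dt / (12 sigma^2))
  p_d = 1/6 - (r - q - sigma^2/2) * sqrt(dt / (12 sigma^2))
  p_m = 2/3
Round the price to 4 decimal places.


dt = T/N = 0.500000; dx = sigma*sqrt(3*dt) = 0.159217
u = exp(dx) = 1.172592; d = 1/u = 0.852811
p_u = 0.224057, p_m = 0.666667, p_d = 0.109276
Discount per step: exp(-r*dt) = 0.977751
Stock lattice S(k, j) with j the centered position index:
  k=0: S(0,+0) = 10.3400
  k=1: S(1,-1) = 8.8181; S(1,+0) = 10.3400; S(1,+1) = 12.1246
  k=2: S(2,-2) = 7.5202; S(2,-1) = 8.8181; S(2,+0) = 10.3400; S(2,+1) = 12.1246; S(2,+2) = 14.2172
  k=3: S(3,-3) = 6.4133; S(3,-2) = 7.5202; S(3,-1) = 8.8181; S(3,+0) = 10.3400; S(3,+1) = 12.1246; S(3,+2) = 14.2172; S(3,+3) = 16.6710
Terminal payoffs V(N, j) = max(S_T - K, 0):
  V(3,-3) = 0.000000; V(3,-2) = 0.000000; V(3,-1) = 0.000000; V(3,+0) = 0.000000; V(3,+1) = 0.684603; V(3,+2) = 2.777215; V(3,+3) = 5.230995
Backward induction: V(k, j) = exp(-r*dt) * [p_u * V(k+1, j+1) + p_m * V(k+1, j) + p_d * V(k+1, j-1)]
  V(2,-2) = exp(-r*dt) * [p_u*0.000000 + p_m*0.000000 + p_d*0.000000] = 0.000000
  V(2,-1) = exp(-r*dt) * [p_u*0.000000 + p_m*0.000000 + p_d*0.000000] = 0.000000
  V(2,+0) = exp(-r*dt) * [p_u*0.684603 + p_m*0.000000 + p_d*0.000000] = 0.149977
  V(2,+1) = exp(-r*dt) * [p_u*2.777215 + p_m*0.684603 + p_d*0.000000] = 1.054658
  V(2,+2) = exp(-r*dt) * [p_u*5.230995 + p_m*2.777215 + p_d*0.684603] = 3.029394
  V(1,-1) = exp(-r*dt) * [p_u*0.149977 + p_m*0.000000 + p_d*0.000000] = 0.032856
  V(1,+0) = exp(-r*dt) * [p_u*1.054658 + p_m*0.149977 + p_d*0.000000] = 0.328806
  V(1,+1) = exp(-r*dt) * [p_u*3.029394 + p_m*1.054658 + p_d*0.149977] = 1.367142
  V(0,+0) = exp(-r*dt) * [p_u*1.367142 + p_m*0.328806 + p_d*0.032856] = 0.517340

Answer: Price = V(0,0) = 0.5173


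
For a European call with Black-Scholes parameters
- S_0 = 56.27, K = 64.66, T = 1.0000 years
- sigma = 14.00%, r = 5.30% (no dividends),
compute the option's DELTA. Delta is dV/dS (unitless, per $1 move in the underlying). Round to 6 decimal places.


d1 = -0.5441517061; d2 = -0.6841517061
phi(d1) = 0.3440428475; exp(-qT) = 1.0000000000; exp(-rT) = 0.9483800125
N(d1) = 0.2931685409
Delta = exp(-qT) * N(d1) = 1.0000000000 * 0.2931685409 = 0.293169

Answer: Delta = 0.293169


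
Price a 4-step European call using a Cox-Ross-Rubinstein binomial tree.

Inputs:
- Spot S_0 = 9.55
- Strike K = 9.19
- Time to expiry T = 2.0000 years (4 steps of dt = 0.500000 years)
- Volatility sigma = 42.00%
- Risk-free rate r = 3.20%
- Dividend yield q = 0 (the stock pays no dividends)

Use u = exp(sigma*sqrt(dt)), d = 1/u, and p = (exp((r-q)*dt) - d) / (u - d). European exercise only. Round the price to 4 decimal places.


dt = T/N = 0.500000
u = exp(sigma*sqrt(dt)) = 1.345795; d = 1/u = 0.743055
p = (exp((r-q)*dt) - d) / (u - d) = 0.453054
Discount per step: exp(-r*dt) = 0.984127
Stock lattice S(k, i) with i counting down-moves:
  k=0: S(0,0) = 9.5500
  k=1: S(1,0) = 12.8523; S(1,1) = 7.0962
  k=2: S(2,0) = 17.2966; S(2,1) = 9.5500; S(2,2) = 5.2729
  k=3: S(3,0) = 23.2777; S(3,1) = 12.8523; S(3,2) = 7.0962; S(3,3) = 3.9180
  k=4: S(4,0) = 31.3270; S(4,1) = 17.2966; S(4,2) = 9.5500; S(4,3) = 5.2729; S(4,4) = 2.9113
Terminal payoffs V(N, i) = max(S_T - K, 0):
  V(4,0) = 22.137006; V(4,1) = 8.106616; V(4,2) = 0.360000; V(4,3) = 0.000000; V(4,4) = 0.000000
Backward induction: V(k, i) = exp(-r*dt) * [p * V(k+1, i) + (1-p) * V(k+1, i+1)].
  V(3,0) = exp(-r*dt) * [p*22.137006 + (1-p)*8.106616] = 14.233567
  V(3,1) = exp(-r*dt) * [p*8.106616 + (1-p)*0.360000] = 3.808211
  V(3,2) = exp(-r*dt) * [p*0.360000 + (1-p)*0.000000] = 0.160511
  V(3,3) = exp(-r*dt) * [p*0.000000 + (1-p)*0.000000] = 0.000000
  V(2,0) = exp(-r*dt) * [p*14.233567 + (1-p)*3.808211] = 8.396040
  V(2,1) = exp(-r*dt) * [p*3.808211 + (1-p)*0.160511] = 1.784336
  V(2,2) = exp(-r*dt) * [p*0.160511 + (1-p)*0.000000] = 0.071566
  V(1,0) = exp(-r*dt) * [p*8.396040 + (1-p)*1.784336] = 4.703925
  V(1,1) = exp(-r*dt) * [p*1.784336 + (1-p)*0.071566] = 0.834090
  V(0,0) = exp(-r*dt) * [p*4.703925 + (1-p)*0.834090] = 2.546265

Answer: Price = V(0,0) = 2.5463


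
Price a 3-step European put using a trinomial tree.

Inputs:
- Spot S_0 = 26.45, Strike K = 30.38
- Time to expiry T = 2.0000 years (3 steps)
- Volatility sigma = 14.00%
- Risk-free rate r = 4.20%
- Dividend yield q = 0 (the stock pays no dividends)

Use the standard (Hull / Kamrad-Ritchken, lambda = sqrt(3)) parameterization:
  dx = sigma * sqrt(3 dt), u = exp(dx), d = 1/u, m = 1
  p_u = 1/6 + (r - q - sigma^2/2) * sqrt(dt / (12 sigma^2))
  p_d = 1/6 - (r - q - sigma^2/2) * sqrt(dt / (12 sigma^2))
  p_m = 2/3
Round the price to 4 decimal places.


Answer: Price = V(0,0) = 3.0064

Derivation:
dt = T/N = 0.666667; dx = sigma*sqrt(3*dt) = 0.197990
u = exp(dx) = 1.218950; d = 1/u = 0.820378
p_u = 0.220878, p_m = 0.666667, p_d = 0.112455
Discount per step: exp(-r*dt) = 0.972388
Stock lattice S(k, j) with j the centered position index:
  k=0: S(0,+0) = 26.4500
  k=1: S(1,-1) = 21.6990; S(1,+0) = 26.4500; S(1,+1) = 32.2412
  k=2: S(2,-2) = 17.8014; S(2,-1) = 21.6990; S(2,+0) = 26.4500; S(2,+1) = 32.2412; S(2,+2) = 39.3004
  k=3: S(3,-3) = 14.6039; S(3,-2) = 17.8014; S(3,-1) = 21.6990; S(3,+0) = 26.4500; S(3,+1) = 32.2412; S(3,+2) = 39.3004; S(3,+3) = 47.9053
Terminal payoffs V(N, j) = max(K - S_T, 0):
  V(3,-3) = 15.776131; V(3,-2) = 12.578613; V(3,-1) = 8.680998; V(3,+0) = 3.930000; V(3,+1) = 0.000000; V(3,+2) = 0.000000; V(3,+3) = 0.000000
Backward induction: V(k, j) = exp(-r*dt) * [p_u * V(k+1, j+1) + p_m * V(k+1, j) + p_d * V(k+1, j-1)]
  V(2,-2) = exp(-r*dt) * [p_u*8.680998 + p_m*12.578613 + p_d*15.776131] = 11.743819
  V(2,-1) = exp(-r*dt) * [p_u*3.930000 + p_m*8.680998 + p_d*12.578613] = 7.847090
  V(2,+0) = exp(-r*dt) * [p_u*0.000000 + p_m*3.930000 + p_d*8.680998] = 3.496925
  V(2,+1) = exp(-r*dt) * [p_u*0.000000 + p_m*0.000000 + p_d*3.930000] = 0.429746
  V(2,+2) = exp(-r*dt) * [p_u*0.000000 + p_m*0.000000 + p_d*0.000000] = 0.000000
  V(1,-1) = exp(-r*dt) * [p_u*3.496925 + p_m*7.847090 + p_d*11.743819] = 7.122201
  V(1,+0) = exp(-r*dt) * [p_u*0.429746 + p_m*3.496925 + p_d*7.847090] = 3.217293
  V(1,+1) = exp(-r*dt) * [p_u*0.000000 + p_m*0.429746 + p_d*3.496925] = 0.660976
  V(0,+0) = exp(-r*dt) * [p_u*0.660976 + p_m*3.217293 + p_d*7.122201] = 3.006416
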